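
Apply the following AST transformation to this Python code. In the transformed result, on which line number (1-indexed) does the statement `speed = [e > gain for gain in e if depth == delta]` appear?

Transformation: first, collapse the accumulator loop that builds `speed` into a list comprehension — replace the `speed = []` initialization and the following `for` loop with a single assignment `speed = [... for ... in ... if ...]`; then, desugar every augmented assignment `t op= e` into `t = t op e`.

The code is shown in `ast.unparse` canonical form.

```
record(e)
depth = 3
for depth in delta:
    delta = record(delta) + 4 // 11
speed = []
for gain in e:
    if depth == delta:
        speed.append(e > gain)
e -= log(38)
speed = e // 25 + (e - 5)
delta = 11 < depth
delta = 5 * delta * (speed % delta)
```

Transformed code:
record(e)
depth = 3
for depth in delta:
    delta = record(delta) + 4 // 11
speed = [e > gain for gain in e if depth == delta]
e = e - log(38)
speed = e // 25 + (e - 5)
delta = 11 < depth
delta = 5 * delta * (speed % delta)

5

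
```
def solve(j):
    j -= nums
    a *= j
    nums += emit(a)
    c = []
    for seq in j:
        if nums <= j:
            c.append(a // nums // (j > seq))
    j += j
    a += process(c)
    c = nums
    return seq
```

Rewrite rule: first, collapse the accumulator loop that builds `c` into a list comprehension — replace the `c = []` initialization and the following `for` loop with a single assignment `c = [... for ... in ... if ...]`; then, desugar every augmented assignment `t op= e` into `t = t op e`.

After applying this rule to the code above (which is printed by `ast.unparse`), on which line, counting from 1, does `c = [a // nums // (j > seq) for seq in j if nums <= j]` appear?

Transformed code:
def solve(j):
    j = j - nums
    a = a * j
    nums = nums + emit(a)
    c = [a // nums // (j > seq) for seq in j if nums <= j]
    j = j + j
    a = a + process(c)
    c = nums
    return seq

5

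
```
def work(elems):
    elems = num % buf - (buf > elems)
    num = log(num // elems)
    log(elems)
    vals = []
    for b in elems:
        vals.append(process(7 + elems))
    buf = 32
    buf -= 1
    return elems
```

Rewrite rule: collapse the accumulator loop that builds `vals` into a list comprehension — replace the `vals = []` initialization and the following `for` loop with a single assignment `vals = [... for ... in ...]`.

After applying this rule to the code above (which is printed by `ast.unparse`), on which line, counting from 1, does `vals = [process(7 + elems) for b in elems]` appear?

5

Transformed code:
def work(elems):
    elems = num % buf - (buf > elems)
    num = log(num // elems)
    log(elems)
    vals = [process(7 + elems) for b in elems]
    buf = 32
    buf -= 1
    return elems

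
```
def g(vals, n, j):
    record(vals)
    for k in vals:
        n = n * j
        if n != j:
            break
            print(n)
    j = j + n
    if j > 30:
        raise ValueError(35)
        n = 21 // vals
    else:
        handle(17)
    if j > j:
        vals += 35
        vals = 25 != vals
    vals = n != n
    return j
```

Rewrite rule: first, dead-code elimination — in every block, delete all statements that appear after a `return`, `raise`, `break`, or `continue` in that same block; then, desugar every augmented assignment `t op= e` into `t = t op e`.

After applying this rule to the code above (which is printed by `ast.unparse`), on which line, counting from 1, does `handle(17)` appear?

Transformed code:
def g(vals, n, j):
    record(vals)
    for k in vals:
        n = n * j
        if n != j:
            break
    j = j + n
    if j > 30:
        raise ValueError(35)
    else:
        handle(17)
    if j > j:
        vals = vals + 35
        vals = 25 != vals
    vals = n != n
    return j

11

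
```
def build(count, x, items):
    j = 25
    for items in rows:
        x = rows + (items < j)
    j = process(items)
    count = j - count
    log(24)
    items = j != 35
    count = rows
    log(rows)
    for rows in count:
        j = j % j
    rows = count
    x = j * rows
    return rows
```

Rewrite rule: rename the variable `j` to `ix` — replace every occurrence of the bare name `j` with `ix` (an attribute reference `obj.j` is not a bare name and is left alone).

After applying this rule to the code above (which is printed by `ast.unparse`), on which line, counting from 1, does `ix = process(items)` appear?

Transformed code:
def build(count, x, items):
    ix = 25
    for items in rows:
        x = rows + (items < ix)
    ix = process(items)
    count = ix - count
    log(24)
    items = ix != 35
    count = rows
    log(rows)
    for rows in count:
        ix = ix % ix
    rows = count
    x = ix * rows
    return rows

5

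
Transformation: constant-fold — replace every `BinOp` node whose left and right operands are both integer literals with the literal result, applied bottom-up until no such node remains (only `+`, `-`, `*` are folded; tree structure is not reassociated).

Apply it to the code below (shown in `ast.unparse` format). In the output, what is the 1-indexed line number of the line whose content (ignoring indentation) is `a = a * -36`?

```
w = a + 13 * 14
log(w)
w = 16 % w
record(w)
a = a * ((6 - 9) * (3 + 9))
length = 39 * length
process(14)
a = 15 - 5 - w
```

5

Transformed code:
w = a + 182
log(w)
w = 16 % w
record(w)
a = a * -36
length = 39 * length
process(14)
a = 10 - w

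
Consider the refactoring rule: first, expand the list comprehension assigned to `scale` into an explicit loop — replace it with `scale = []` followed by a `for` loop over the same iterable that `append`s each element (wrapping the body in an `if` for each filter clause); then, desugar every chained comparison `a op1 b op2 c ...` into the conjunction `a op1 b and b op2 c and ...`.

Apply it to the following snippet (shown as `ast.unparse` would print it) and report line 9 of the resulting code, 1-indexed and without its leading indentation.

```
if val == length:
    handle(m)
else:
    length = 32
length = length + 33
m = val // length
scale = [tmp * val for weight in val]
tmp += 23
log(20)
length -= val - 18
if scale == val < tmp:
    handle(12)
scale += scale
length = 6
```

scale.append(tmp * val)

Transformed code:
if val == length:
    handle(m)
else:
    length = 32
length = length + 33
m = val // length
scale = []
for weight in val:
    scale.append(tmp * val)
tmp += 23
log(20)
length -= val - 18
if scale == val and val < tmp:
    handle(12)
scale += scale
length = 6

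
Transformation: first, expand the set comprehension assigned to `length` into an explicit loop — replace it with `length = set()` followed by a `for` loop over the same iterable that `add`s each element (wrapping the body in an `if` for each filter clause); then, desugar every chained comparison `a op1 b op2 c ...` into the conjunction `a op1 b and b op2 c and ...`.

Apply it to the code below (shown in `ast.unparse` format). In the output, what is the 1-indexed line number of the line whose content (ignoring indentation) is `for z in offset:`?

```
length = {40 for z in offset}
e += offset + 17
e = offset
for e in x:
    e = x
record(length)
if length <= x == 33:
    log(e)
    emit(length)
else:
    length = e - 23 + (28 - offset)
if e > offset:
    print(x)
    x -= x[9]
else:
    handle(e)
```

2

Transformed code:
length = set()
for z in offset:
    length.add(40)
e += offset + 17
e = offset
for e in x:
    e = x
record(length)
if length <= x and x == 33:
    log(e)
    emit(length)
else:
    length = e - 23 + (28 - offset)
if e > offset:
    print(x)
    x -= x[9]
else:
    handle(e)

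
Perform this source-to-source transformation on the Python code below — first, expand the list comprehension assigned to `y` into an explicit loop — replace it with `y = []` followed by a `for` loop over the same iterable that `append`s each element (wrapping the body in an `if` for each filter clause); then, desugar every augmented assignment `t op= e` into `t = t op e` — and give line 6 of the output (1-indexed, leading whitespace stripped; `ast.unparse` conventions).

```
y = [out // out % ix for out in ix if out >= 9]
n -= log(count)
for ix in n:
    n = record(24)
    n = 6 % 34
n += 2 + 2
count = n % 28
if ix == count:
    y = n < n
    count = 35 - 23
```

Transformed code:
y = []
for out in ix:
    if out >= 9:
        y.append(out // out % ix)
n = n - log(count)
for ix in n:
    n = record(24)
    n = 6 % 34
n = n + (2 + 2)
count = n % 28
if ix == count:
    y = n < n
    count = 35 - 23

for ix in n:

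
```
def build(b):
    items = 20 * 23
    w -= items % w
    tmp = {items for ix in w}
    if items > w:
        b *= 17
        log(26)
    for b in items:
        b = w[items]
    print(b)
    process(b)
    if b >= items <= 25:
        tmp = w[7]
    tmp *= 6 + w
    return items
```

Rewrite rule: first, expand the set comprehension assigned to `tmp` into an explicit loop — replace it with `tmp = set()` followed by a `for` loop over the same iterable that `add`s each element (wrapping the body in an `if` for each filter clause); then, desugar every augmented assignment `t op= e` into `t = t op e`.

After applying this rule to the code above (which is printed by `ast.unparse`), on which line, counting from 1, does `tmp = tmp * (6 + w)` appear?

16

Transformed code:
def build(b):
    items = 20 * 23
    w = w - items % w
    tmp = set()
    for ix in w:
        tmp.add(items)
    if items > w:
        b = b * 17
        log(26)
    for b in items:
        b = w[items]
    print(b)
    process(b)
    if b >= items <= 25:
        tmp = w[7]
    tmp = tmp * (6 + w)
    return items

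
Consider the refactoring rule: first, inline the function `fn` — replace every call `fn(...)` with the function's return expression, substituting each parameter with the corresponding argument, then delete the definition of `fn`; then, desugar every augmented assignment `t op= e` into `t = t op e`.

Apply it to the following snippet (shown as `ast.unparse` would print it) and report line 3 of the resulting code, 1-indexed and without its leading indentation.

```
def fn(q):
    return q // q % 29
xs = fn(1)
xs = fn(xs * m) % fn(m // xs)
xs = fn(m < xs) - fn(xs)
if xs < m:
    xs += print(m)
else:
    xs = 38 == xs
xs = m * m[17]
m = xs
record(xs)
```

Transformed code:
xs = 1 // 1 % 29
xs = xs * m // (xs * m) % 29 % (m // xs // (m // xs) % 29)
xs = (m < xs) // (m < xs) % 29 - xs // xs % 29
if xs < m:
    xs = xs + print(m)
else:
    xs = 38 == xs
xs = m * m[17]
m = xs
record(xs)

xs = (m < xs) // (m < xs) % 29 - xs // xs % 29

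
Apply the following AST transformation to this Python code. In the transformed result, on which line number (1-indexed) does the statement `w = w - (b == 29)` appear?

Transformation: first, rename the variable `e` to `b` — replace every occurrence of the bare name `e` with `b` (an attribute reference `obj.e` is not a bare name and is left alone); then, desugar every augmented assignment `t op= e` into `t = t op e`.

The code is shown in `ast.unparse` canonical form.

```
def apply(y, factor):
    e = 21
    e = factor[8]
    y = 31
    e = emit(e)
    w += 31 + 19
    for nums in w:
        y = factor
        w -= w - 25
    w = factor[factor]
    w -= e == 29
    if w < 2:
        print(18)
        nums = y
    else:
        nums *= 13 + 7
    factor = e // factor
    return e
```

Transformed code:
def apply(y, factor):
    b = 21
    b = factor[8]
    y = 31
    b = emit(b)
    w = w + (31 + 19)
    for nums in w:
        y = factor
        w = w - (w - 25)
    w = factor[factor]
    w = w - (b == 29)
    if w < 2:
        print(18)
        nums = y
    else:
        nums = nums * (13 + 7)
    factor = b // factor
    return b

11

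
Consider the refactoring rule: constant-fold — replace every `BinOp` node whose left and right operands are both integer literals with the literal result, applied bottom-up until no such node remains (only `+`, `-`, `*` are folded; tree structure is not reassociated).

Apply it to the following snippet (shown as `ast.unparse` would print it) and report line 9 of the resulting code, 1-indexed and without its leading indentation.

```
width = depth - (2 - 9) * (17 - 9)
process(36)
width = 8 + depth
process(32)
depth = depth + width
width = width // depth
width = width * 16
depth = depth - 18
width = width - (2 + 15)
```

Transformed code:
width = depth - -56
process(36)
width = 8 + depth
process(32)
depth = depth + width
width = width // depth
width = width * 16
depth = depth - 18
width = width - 17

width = width - 17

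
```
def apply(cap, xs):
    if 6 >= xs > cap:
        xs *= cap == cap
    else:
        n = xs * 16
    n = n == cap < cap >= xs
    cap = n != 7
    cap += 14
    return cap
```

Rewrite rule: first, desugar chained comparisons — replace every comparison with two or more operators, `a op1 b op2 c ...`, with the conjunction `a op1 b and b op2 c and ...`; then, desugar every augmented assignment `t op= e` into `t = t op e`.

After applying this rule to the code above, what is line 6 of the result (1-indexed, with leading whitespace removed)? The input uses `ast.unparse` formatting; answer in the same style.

Transformed code:
def apply(cap, xs):
    if 6 >= xs and xs > cap:
        xs = xs * (cap == cap)
    else:
        n = xs * 16
    n = n == cap and cap < cap and (cap >= xs)
    cap = n != 7
    cap = cap + 14
    return cap

n = n == cap and cap < cap and (cap >= xs)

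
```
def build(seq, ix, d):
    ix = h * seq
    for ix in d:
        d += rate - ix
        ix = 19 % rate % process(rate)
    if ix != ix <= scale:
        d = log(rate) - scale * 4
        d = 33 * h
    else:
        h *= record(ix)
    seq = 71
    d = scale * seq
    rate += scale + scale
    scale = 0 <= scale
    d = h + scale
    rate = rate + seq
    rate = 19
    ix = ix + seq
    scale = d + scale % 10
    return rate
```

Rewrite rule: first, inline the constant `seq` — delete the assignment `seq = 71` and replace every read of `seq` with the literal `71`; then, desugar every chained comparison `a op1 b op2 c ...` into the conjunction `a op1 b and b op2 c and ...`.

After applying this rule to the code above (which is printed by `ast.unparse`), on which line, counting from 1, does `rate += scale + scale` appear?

Transformed code:
def build(seq, ix, d):
    ix = h * 71
    for ix in d:
        d += rate - ix
        ix = 19 % rate % process(rate)
    if ix != ix and ix <= scale:
        d = log(rate) - scale * 4
        d = 33 * h
    else:
        h *= record(ix)
    d = scale * 71
    rate += scale + scale
    scale = 0 <= scale
    d = h + scale
    rate = rate + 71
    rate = 19
    ix = ix + 71
    scale = d + scale % 10
    return rate

12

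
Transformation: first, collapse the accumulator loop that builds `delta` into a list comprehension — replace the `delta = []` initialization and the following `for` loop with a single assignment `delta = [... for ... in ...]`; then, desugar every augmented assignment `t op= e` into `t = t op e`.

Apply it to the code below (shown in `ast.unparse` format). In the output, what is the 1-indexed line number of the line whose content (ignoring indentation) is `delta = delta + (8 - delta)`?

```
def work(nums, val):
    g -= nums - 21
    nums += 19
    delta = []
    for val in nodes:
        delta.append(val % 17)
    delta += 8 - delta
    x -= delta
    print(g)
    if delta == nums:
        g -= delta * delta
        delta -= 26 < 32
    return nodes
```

5

Transformed code:
def work(nums, val):
    g = g - (nums - 21)
    nums = nums + 19
    delta = [val % 17 for val in nodes]
    delta = delta + (8 - delta)
    x = x - delta
    print(g)
    if delta == nums:
        g = g - delta * delta
        delta = delta - (26 < 32)
    return nodes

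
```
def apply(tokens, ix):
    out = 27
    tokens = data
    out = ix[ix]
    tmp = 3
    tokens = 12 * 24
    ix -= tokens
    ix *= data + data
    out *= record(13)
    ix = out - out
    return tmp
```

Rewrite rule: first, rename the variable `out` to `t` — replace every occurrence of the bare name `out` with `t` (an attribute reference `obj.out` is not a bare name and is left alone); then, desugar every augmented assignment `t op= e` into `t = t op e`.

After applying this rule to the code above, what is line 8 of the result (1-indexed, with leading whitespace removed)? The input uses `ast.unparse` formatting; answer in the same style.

Transformed code:
def apply(tokens, ix):
    t = 27
    tokens = data
    t = ix[ix]
    tmp = 3
    tokens = 12 * 24
    ix = ix - tokens
    ix = ix * (data + data)
    t = t * record(13)
    ix = t - t
    return tmp

ix = ix * (data + data)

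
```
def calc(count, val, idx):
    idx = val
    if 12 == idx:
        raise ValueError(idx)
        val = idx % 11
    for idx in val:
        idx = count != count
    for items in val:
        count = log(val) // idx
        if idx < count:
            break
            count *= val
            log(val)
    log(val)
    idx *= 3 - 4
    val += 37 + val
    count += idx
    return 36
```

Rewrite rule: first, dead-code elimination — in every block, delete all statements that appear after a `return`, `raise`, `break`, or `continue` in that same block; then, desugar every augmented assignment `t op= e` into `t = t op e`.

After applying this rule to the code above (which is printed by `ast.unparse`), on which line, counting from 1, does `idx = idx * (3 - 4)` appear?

12

Transformed code:
def calc(count, val, idx):
    idx = val
    if 12 == idx:
        raise ValueError(idx)
    for idx in val:
        idx = count != count
    for items in val:
        count = log(val) // idx
        if idx < count:
            break
    log(val)
    idx = idx * (3 - 4)
    val = val + (37 + val)
    count = count + idx
    return 36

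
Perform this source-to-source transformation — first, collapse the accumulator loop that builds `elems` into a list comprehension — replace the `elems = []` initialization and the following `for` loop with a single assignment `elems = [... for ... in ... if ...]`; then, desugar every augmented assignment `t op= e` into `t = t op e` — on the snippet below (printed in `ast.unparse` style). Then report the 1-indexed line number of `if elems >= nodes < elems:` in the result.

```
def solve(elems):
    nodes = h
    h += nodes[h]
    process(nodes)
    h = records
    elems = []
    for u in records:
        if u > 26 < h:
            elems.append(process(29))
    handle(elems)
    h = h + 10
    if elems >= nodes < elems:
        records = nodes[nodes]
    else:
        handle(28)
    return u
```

Transformed code:
def solve(elems):
    nodes = h
    h = h + nodes[h]
    process(nodes)
    h = records
    elems = [process(29) for u in records if u > 26 < h]
    handle(elems)
    h = h + 10
    if elems >= nodes < elems:
        records = nodes[nodes]
    else:
        handle(28)
    return u

9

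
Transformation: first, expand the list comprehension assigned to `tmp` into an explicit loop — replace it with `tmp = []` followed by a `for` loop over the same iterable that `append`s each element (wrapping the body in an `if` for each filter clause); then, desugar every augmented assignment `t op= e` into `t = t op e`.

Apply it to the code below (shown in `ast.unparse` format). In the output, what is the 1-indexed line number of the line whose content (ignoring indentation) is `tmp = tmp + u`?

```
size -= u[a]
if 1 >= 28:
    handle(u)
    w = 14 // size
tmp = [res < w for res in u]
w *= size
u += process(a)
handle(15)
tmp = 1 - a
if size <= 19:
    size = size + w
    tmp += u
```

Transformed code:
size = size - u[a]
if 1 >= 28:
    handle(u)
    w = 14 // size
tmp = []
for res in u:
    tmp.append(res < w)
w = w * size
u = u + process(a)
handle(15)
tmp = 1 - a
if size <= 19:
    size = size + w
    tmp = tmp + u

14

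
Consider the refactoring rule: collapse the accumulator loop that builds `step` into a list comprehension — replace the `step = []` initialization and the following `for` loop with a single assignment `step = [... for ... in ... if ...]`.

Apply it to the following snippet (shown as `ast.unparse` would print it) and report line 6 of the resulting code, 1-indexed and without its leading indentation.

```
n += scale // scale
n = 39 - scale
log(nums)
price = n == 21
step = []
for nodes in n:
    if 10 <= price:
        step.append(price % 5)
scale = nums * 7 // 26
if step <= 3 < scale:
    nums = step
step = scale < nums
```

scale = nums * 7 // 26

Transformed code:
n += scale // scale
n = 39 - scale
log(nums)
price = n == 21
step = [price % 5 for nodes in n if 10 <= price]
scale = nums * 7 // 26
if step <= 3 < scale:
    nums = step
step = scale < nums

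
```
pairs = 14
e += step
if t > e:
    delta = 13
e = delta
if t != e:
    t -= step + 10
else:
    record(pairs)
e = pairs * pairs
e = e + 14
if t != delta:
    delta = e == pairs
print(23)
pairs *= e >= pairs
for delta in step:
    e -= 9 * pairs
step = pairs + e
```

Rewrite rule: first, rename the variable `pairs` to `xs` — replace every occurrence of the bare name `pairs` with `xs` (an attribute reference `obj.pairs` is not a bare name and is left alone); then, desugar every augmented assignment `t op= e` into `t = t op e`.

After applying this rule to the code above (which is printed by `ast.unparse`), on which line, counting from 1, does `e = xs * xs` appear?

Transformed code:
xs = 14
e = e + step
if t > e:
    delta = 13
e = delta
if t != e:
    t = t - (step + 10)
else:
    record(xs)
e = xs * xs
e = e + 14
if t != delta:
    delta = e == xs
print(23)
xs = xs * (e >= xs)
for delta in step:
    e = e - 9 * xs
step = xs + e

10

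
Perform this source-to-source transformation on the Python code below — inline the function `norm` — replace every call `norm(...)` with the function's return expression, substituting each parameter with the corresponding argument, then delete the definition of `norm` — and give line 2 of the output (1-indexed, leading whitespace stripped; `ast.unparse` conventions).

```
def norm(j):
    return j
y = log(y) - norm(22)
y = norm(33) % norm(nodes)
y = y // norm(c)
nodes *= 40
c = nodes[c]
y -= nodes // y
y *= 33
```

y = 33 % nodes

Transformed code:
y = log(y) - 22
y = 33 % nodes
y = y // c
nodes *= 40
c = nodes[c]
y -= nodes // y
y *= 33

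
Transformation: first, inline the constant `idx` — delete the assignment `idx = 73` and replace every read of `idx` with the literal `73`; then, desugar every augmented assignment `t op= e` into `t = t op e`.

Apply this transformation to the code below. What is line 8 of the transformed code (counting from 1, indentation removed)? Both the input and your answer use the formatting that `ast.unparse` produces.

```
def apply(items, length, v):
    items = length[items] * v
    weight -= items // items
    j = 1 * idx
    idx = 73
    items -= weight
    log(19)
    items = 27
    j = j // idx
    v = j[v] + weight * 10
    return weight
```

Transformed code:
def apply(items, length, v):
    items = length[items] * v
    weight = weight - items // items
    j = 1 * 73
    items = items - weight
    log(19)
    items = 27
    j = j // 73
    v = j[v] + weight * 10
    return weight

j = j // 73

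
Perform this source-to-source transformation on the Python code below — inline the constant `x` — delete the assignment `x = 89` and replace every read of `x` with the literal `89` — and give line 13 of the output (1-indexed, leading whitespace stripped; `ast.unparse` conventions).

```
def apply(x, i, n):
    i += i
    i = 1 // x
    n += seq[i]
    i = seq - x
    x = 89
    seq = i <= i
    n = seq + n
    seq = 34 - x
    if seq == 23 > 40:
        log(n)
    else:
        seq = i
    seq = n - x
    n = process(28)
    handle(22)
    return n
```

Transformed code:
def apply(x, i, n):
    i += i
    i = 1 // 89
    n += seq[i]
    i = seq - 89
    seq = i <= i
    n = seq + n
    seq = 34 - 89
    if seq == 23 > 40:
        log(n)
    else:
        seq = i
    seq = n - 89
    n = process(28)
    handle(22)
    return n

seq = n - 89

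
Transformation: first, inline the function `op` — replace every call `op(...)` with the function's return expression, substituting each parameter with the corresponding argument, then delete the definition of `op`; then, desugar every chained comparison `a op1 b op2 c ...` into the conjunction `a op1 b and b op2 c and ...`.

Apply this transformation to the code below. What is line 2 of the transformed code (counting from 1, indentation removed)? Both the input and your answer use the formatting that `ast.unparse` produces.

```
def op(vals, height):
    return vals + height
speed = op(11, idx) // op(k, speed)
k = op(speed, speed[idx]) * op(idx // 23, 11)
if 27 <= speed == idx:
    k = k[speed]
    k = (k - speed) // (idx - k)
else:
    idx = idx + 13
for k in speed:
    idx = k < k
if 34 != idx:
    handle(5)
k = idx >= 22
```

Transformed code:
speed = (11 + idx) // (k + speed)
k = (speed + speed[idx]) * (idx // 23 + 11)
if 27 <= speed and speed == idx:
    k = k[speed]
    k = (k - speed) // (idx - k)
else:
    idx = idx + 13
for k in speed:
    idx = k < k
if 34 != idx:
    handle(5)
k = idx >= 22

k = (speed + speed[idx]) * (idx // 23 + 11)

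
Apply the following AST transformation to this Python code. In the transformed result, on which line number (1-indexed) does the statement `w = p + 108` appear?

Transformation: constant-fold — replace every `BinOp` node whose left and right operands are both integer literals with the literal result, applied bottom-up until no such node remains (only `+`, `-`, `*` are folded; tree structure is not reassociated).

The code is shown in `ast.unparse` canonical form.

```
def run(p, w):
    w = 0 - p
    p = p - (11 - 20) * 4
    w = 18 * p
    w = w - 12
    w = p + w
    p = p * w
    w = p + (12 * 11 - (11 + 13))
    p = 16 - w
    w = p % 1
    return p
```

8

Transformed code:
def run(p, w):
    w = 0 - p
    p = p - -36
    w = 18 * p
    w = w - 12
    w = p + w
    p = p * w
    w = p + 108
    p = 16 - w
    w = p % 1
    return p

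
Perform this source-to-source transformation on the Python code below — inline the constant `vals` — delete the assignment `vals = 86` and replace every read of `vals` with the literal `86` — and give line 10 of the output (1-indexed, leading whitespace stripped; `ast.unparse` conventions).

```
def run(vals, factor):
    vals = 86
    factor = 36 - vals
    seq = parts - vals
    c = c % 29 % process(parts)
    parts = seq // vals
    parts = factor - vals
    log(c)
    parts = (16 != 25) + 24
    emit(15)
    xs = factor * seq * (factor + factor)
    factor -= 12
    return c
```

Transformed code:
def run(vals, factor):
    factor = 36 - 86
    seq = parts - 86
    c = c % 29 % process(parts)
    parts = seq // 86
    parts = factor - 86
    log(c)
    parts = (16 != 25) + 24
    emit(15)
    xs = factor * seq * (factor + factor)
    factor -= 12
    return c

xs = factor * seq * (factor + factor)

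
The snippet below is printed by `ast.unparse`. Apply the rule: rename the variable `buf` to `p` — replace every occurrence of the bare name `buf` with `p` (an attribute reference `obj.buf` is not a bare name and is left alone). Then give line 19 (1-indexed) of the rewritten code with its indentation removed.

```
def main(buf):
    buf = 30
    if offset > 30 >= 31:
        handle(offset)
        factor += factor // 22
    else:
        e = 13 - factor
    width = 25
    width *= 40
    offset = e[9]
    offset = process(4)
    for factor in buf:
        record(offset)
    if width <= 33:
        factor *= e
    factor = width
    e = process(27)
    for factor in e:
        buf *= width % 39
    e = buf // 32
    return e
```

p *= width % 39

Transformed code:
def main(p):
    p = 30
    if offset > 30 >= 31:
        handle(offset)
        factor += factor // 22
    else:
        e = 13 - factor
    width = 25
    width *= 40
    offset = e[9]
    offset = process(4)
    for factor in p:
        record(offset)
    if width <= 33:
        factor *= e
    factor = width
    e = process(27)
    for factor in e:
        p *= width % 39
    e = p // 32
    return e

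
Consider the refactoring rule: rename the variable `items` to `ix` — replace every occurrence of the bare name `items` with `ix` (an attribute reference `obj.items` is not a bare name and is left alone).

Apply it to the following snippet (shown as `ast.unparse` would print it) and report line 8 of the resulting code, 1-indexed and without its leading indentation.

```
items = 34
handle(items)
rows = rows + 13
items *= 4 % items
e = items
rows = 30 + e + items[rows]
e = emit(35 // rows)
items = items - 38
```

Transformed code:
ix = 34
handle(ix)
rows = rows + 13
ix *= 4 % ix
e = ix
rows = 30 + e + ix[rows]
e = emit(35 // rows)
ix = ix - 38

ix = ix - 38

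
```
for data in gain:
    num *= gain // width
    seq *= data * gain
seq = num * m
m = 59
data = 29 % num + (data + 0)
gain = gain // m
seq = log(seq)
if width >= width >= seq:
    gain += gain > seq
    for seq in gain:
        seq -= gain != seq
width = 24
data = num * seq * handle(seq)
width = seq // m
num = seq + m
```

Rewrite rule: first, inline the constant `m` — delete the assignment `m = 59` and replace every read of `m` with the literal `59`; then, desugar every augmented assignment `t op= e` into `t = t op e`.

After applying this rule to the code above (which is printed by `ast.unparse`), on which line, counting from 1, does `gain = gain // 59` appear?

6

Transformed code:
for data in gain:
    num = num * (gain // width)
    seq = seq * (data * gain)
seq = num * 59
data = 29 % num + (data + 0)
gain = gain // 59
seq = log(seq)
if width >= width >= seq:
    gain = gain + (gain > seq)
    for seq in gain:
        seq = seq - (gain != seq)
width = 24
data = num * seq * handle(seq)
width = seq // 59
num = seq + 59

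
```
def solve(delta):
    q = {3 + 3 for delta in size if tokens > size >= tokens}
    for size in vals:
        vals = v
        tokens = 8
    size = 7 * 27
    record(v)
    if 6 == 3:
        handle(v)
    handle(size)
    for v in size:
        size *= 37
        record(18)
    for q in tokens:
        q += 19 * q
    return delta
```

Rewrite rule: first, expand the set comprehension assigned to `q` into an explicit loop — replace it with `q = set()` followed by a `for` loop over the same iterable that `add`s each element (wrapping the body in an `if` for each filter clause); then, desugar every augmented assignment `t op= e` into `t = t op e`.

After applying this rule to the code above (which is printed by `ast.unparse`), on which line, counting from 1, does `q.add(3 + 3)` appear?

5

Transformed code:
def solve(delta):
    q = set()
    for delta in size:
        if tokens > size >= tokens:
            q.add(3 + 3)
    for size in vals:
        vals = v
        tokens = 8
    size = 7 * 27
    record(v)
    if 6 == 3:
        handle(v)
    handle(size)
    for v in size:
        size = size * 37
        record(18)
    for q in tokens:
        q = q + 19 * q
    return delta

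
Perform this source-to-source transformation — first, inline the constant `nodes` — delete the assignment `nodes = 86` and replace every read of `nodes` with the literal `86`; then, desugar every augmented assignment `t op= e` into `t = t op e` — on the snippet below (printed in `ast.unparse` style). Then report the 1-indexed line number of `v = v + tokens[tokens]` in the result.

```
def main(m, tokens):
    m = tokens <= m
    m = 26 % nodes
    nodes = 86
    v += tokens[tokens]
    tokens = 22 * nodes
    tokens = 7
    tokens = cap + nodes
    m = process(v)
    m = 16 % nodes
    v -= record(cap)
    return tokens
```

Transformed code:
def main(m, tokens):
    m = tokens <= m
    m = 26 % 86
    v = v + tokens[tokens]
    tokens = 22 * 86
    tokens = 7
    tokens = cap + 86
    m = process(v)
    m = 16 % 86
    v = v - record(cap)
    return tokens

4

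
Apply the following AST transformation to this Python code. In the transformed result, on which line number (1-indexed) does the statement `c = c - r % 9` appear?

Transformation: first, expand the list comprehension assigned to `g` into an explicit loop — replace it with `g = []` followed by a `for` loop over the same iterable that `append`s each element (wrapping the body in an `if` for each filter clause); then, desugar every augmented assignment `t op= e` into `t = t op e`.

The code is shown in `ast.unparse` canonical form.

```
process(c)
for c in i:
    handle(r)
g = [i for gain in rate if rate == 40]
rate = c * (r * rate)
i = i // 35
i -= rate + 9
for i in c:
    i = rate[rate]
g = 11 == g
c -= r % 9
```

Transformed code:
process(c)
for c in i:
    handle(r)
g = []
for gain in rate:
    if rate == 40:
        g.append(i)
rate = c * (r * rate)
i = i // 35
i = i - (rate + 9)
for i in c:
    i = rate[rate]
g = 11 == g
c = c - r % 9

14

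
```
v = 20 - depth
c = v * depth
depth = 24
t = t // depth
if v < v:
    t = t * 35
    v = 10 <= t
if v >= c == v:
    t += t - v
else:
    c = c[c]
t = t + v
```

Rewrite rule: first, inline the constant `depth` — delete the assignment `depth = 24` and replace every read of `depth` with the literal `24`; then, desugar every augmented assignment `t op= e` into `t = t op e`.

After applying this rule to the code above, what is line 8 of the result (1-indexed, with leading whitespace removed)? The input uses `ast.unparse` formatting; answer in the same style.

Transformed code:
v = 20 - 24
c = v * 24
t = t // 24
if v < v:
    t = t * 35
    v = 10 <= t
if v >= c == v:
    t = t + (t - v)
else:
    c = c[c]
t = t + v

t = t + (t - v)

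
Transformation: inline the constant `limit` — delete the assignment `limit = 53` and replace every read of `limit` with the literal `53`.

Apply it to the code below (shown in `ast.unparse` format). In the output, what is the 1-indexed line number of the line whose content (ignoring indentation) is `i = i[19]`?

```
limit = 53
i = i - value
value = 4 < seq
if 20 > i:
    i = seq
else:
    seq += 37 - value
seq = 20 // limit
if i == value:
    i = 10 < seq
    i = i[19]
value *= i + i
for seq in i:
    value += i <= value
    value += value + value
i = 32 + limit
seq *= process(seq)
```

Transformed code:
i = i - value
value = 4 < seq
if 20 > i:
    i = seq
else:
    seq += 37 - value
seq = 20 // 53
if i == value:
    i = 10 < seq
    i = i[19]
value *= i + i
for seq in i:
    value += i <= value
    value += value + value
i = 32 + 53
seq *= process(seq)

10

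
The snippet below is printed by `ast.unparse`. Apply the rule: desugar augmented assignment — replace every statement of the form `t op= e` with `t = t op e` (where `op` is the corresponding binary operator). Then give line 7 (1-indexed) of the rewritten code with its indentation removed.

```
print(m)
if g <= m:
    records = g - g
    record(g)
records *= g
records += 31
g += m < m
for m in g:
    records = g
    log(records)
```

g = g + (m < m)

Transformed code:
print(m)
if g <= m:
    records = g - g
    record(g)
records = records * g
records = records + 31
g = g + (m < m)
for m in g:
    records = g
    log(records)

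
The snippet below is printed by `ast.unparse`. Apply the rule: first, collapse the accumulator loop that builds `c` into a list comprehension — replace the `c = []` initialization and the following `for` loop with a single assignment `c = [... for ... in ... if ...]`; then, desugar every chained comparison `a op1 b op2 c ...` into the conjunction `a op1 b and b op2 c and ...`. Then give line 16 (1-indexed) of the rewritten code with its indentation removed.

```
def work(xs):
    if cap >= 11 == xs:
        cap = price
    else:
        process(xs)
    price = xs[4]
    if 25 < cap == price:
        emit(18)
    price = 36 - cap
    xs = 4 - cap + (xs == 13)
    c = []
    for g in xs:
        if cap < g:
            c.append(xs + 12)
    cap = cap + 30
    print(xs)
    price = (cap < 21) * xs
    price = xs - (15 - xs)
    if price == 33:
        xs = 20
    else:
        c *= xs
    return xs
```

if price == 33:

Transformed code:
def work(xs):
    if cap >= 11 and 11 == xs:
        cap = price
    else:
        process(xs)
    price = xs[4]
    if 25 < cap and cap == price:
        emit(18)
    price = 36 - cap
    xs = 4 - cap + (xs == 13)
    c = [xs + 12 for g in xs if cap < g]
    cap = cap + 30
    print(xs)
    price = (cap < 21) * xs
    price = xs - (15 - xs)
    if price == 33:
        xs = 20
    else:
        c *= xs
    return xs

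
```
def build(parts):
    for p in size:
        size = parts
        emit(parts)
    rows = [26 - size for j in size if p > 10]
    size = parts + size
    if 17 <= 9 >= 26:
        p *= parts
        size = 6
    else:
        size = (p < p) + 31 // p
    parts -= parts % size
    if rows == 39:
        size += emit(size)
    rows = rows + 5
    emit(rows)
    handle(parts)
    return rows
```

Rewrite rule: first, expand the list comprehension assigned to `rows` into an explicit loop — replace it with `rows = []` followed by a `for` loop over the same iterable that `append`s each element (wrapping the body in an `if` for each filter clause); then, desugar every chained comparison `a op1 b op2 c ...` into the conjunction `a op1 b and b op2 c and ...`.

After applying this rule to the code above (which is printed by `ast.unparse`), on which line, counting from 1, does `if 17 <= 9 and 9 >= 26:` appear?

Transformed code:
def build(parts):
    for p in size:
        size = parts
        emit(parts)
    rows = []
    for j in size:
        if p > 10:
            rows.append(26 - size)
    size = parts + size
    if 17 <= 9 and 9 >= 26:
        p *= parts
        size = 6
    else:
        size = (p < p) + 31 // p
    parts -= parts % size
    if rows == 39:
        size += emit(size)
    rows = rows + 5
    emit(rows)
    handle(parts)
    return rows

10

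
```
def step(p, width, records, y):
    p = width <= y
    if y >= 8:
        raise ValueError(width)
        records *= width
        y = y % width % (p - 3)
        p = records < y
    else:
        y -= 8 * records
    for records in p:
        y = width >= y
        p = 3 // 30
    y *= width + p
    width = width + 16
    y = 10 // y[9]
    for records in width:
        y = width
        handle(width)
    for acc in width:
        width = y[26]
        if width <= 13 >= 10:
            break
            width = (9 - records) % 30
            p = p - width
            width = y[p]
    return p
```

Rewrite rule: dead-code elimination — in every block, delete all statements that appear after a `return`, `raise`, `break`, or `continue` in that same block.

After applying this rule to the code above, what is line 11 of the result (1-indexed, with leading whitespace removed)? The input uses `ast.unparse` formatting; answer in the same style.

width = width + 16

Transformed code:
def step(p, width, records, y):
    p = width <= y
    if y >= 8:
        raise ValueError(width)
    else:
        y -= 8 * records
    for records in p:
        y = width >= y
        p = 3 // 30
    y *= width + p
    width = width + 16
    y = 10 // y[9]
    for records in width:
        y = width
        handle(width)
    for acc in width:
        width = y[26]
        if width <= 13 >= 10:
            break
    return p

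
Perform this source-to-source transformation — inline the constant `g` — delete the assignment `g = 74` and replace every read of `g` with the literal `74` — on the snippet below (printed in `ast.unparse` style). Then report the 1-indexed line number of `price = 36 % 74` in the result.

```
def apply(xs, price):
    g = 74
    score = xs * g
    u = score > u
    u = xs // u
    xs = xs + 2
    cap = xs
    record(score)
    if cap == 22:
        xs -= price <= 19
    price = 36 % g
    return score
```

Transformed code:
def apply(xs, price):
    score = xs * 74
    u = score > u
    u = xs // u
    xs = xs + 2
    cap = xs
    record(score)
    if cap == 22:
        xs -= price <= 19
    price = 36 % 74
    return score

10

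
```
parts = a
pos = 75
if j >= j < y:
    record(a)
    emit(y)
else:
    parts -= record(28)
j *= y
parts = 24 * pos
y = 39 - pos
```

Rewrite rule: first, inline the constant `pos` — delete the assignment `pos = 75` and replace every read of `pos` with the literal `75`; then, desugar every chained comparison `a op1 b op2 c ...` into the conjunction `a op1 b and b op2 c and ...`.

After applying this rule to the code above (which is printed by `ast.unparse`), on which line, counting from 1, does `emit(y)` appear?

4

Transformed code:
parts = a
if j >= j and j < y:
    record(a)
    emit(y)
else:
    parts -= record(28)
j *= y
parts = 24 * 75
y = 39 - 75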